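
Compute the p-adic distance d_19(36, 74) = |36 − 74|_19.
d_19(36, 74) = 1/19

Step 1 — x − y = 36 − 74 = -38. Step 2 — v_19(-38) = 1 (factor: -38 = −(19^1 · 2); the sign does not affect v_p). Step 3 — |x − y|_19 = 19^{-1} = 1/19.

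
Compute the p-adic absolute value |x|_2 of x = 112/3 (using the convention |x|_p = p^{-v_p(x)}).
|112/3|_2 = 1/16

Step 1 — compute v_2(x) by factoring powers of 2 out of the numerator and denominator: v_2(112/3) = 4. Step 2 — apply |x|_p = p^{-v_p(x)} = 2^{-4} = 1/16.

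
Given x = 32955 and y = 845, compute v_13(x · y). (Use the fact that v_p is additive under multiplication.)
v_13(27846975) = 5

v_p(x) = 3 (factor: 32955 = 13^3 · 15); v_p(y) = 2 (factor: 845 = 13^2 · 5). Additivity: v_p(xy) = v_p(x) + v_p(y) = 3 + 2 = 5. (Direct check: xy = 27846975 = 13^5 · (75).)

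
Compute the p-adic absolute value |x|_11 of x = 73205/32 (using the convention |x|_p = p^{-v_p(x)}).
|73205/32|_11 = 1/14641

Step 1 — compute v_11(x) by factoring powers of 11 out of the numerator and denominator: v_11(73205/32) = 4. Step 2 — apply |x|_p = p^{-v_p(x)} = 11^{-4} = 1/14641.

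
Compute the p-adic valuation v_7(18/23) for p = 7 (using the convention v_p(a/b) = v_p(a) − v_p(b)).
v_7(18/23) = 0

Factor powers of 7 from the numerator and denominator of the reduced fraction: 18 = 7^0 · 18 and 23 = 7^0 · 23. Apply v_p(a/b) = v_p(a) − v_p(b): v_7(18/23) = 0 − 0 = 0.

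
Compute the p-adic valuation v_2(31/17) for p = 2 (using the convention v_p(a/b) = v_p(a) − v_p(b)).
v_2(31/17) = 0

Factor powers of 2 from the numerator and denominator of the reduced fraction: 31 = 2^0 · 31 and 17 = 2^0 · 17. Apply v_p(a/b) = v_p(a) − v_p(b): v_2(31/17) = 0 − 0 = 0.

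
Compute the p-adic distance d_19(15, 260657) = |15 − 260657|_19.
d_19(15, 260657) = 1/130321

Step 1 — x − y = 15 − 260657 = -260642. Step 2 — v_19(-260642) = 4 (factor: -260642 = −(19^4 · 2); the sign does not affect v_p). Step 3 — |x − y|_19 = 19^{-4} = 1/130321.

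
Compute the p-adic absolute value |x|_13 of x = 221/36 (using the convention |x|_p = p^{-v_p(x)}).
|221/36|_13 = 1/13

Step 1 — compute v_13(x) by factoring powers of 13 out of the numerator and denominator: v_13(221/36) = 1. Step 2 — apply |x|_p = p^{-v_p(x)} = 13^{-1} = 1/13.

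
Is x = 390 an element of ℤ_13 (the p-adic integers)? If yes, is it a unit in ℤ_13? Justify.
x ∈ ℤ_13 but not a unit; v_13(x) = 1 > 0

ℤ_13 = {x ∈ ℚ_13 : v_13(x) ≥ 0} and ℤ_13^× = {x ∈ ℤ_13 : v_13(x) = 0}. Here v_13(390) = v_13(num) − v_13(den) = 1; compare against these criteria.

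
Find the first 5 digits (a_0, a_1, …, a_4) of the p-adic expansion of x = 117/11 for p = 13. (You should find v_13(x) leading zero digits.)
(a_0, …, a_4) = (0, 2, 7, 3, 8)

v_13(117/11) = 1, so a_0 = ... = a_0 = 0. Factor out: x = 13^1 · u with u = 9/11 a unit in ℤ_13. Expand u iteratively via a_{v+i} = u_i mod 13, u_{i+1} = (u_i − a_{v+i})/13:
  u_0 = 9/11;  a_1 = 2;  u_1 = (u_0 − 2)/13 = -1/11
  u_1 = -1/11;  a_2 = 7;  u_2 = (u_1 − 7)/13 = -6/11
  u_2 = -6/11;  a_3 = 3;  u_3 = (u_2 − 3)/13 = -3/11
  u_3 = -3/11;  a_4 = 8;  u_4 = (u_3 − 8)/13 = -7/11
Digits: (0, 2, 7, 3, 8).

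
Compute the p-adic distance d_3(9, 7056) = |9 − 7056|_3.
d_3(9, 7056) = 1/243

Step 1 — x − y = 9 − 7056 = -7047. Step 2 — v_3(-7047) = 5 (factor: -7047 = −(3^5 · 29); the sign does not affect v_p). Step 3 — |x − y|_3 = 3^{-5} = 1/243.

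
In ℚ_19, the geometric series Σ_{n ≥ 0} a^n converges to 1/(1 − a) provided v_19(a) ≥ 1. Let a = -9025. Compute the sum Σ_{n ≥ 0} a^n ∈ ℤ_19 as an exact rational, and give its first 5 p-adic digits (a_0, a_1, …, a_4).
Σ a^n = 1/(1 − a) = 1/9026;  first 5 digits = (1, 0, 13, 17, 16)

v_19(a) = 2 ≥ 1, so the series converges in ℤ_19 to 1/(1 − a) = 1/(1 − (-9025)) = 1/9026. Expand this rational in ℤ_19: compute digits iteratively via d_i = x_i mod 19, x_{i+1} = (x_i − d_i)/19. The first 5 digits are (1, 0, 13, 17, 16).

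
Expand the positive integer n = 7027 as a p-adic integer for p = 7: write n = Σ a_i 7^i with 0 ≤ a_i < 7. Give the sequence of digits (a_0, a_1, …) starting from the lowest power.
(a_0, a_1, …) = (6, 2, 3, 6, 2)

Repeated division by 7 gives the digits low-to-high: 7027 = 6 + 2·7^1 + 3·7^2 + 6·7^3 + 2·7^4. Digit sequence: (6, 2, 3, 6, 2).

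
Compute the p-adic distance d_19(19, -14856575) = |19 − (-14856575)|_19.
d_19(19, -14856575) = 1/2476099

Step 1 — x − y = 19 − (-14856575) = 14856594. Step 2 — v_19(14856594) = 5 (factor: 14856594 = (19^5 · 6); the sign does not affect v_p). Step 3 — |x − y|_19 = 19^{-5} = 1/2476099.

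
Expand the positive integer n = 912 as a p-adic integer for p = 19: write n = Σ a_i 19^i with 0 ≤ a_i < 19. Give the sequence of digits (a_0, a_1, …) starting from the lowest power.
(a_0, a_1, …) = (0, 10, 2)

Repeated division by 19 gives the digits low-to-high: 912 = 10·19^1 + 2·19^2. Digit sequence: (0, 10, 2).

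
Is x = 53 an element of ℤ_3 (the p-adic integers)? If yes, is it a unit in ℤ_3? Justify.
x ∈ ℤ_3^× (unit); v_3(x) = 0

ℤ_3 = {x ∈ ℚ_3 : v_3(x) ≥ 0} and ℤ_3^× = {x ∈ ℤ_3 : v_3(x) = 0}. Here v_3(53) = v_3(num) − v_3(den) = 0; compare against these criteria.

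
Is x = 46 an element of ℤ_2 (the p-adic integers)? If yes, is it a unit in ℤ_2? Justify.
x ∈ ℤ_2 but not a unit; v_2(x) = 1 > 0

ℤ_2 = {x ∈ ℚ_2 : v_2(x) ≥ 0} and ℤ_2^× = {x ∈ ℤ_2 : v_2(x) = 0}. Here v_2(46) = v_2(num) − v_2(den) = 1; compare against these criteria.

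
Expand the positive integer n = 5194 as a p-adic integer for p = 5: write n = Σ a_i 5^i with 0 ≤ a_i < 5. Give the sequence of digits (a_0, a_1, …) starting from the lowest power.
(a_0, a_1, …) = (4, 3, 2, 1, 3, 1)

Repeated division by 5 gives the digits low-to-high: 5194 = 4 + 3·5^1 + 2·5^2 + 1·5^3 + 3·5^4 + 1·5^5. Digit sequence: (4, 3, 2, 1, 3, 1).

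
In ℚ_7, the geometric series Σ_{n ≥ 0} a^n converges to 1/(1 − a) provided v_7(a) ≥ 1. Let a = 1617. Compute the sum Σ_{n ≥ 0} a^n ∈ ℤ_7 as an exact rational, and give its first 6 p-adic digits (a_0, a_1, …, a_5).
Σ a^n = 1/(1 − a) = -1/1616;  first 6 digits = (1, 0, 5, 4, 4, 1)

v_7(a) = 2 ≥ 1, so the series converges in ℤ_7 to 1/(1 − a) = 1/(1 − 1617) = -1/1616. Expand this rational in ℤ_7: compute digits iteratively via d_i = x_i mod 7, x_{i+1} = (x_i − d_i)/7. The first 6 digits are (1, 0, 5, 4, 4, 1).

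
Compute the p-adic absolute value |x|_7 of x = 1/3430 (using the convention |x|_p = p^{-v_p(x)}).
|1/3430|_7 = 343

Step 1 — compute v_7(x) by factoring powers of 7 out of the numerator and denominator: v_7(1/3430) = -3. Step 2 — apply |x|_p = p^{-v_p(x)} = 7^{3} = 343.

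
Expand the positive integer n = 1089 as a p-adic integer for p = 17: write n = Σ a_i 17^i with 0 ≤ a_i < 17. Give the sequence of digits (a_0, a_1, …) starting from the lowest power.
(a_0, a_1, …) = (1, 13, 3)

Repeated division by 17 gives the digits low-to-high: 1089 = 1 + 13·17^1 + 3·17^2. Digit sequence: (1, 13, 3).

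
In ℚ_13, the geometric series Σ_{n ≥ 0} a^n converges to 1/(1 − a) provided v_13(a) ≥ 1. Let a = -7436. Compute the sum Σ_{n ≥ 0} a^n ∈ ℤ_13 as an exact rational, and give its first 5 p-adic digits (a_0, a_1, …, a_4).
Σ a^n = 1/(1 − a) = 1/7437;  first 5 digits = (1, 0, 8, 9, 11)

v_13(a) = 2 ≥ 1, so the series converges in ℤ_13 to 1/(1 − a) = 1/(1 − (-7436)) = 1/7437. Expand this rational in ℤ_13: compute digits iteratively via d_i = x_i mod 13, x_{i+1} = (x_i − d_i)/13. The first 5 digits are (1, 0, 8, 9, 11).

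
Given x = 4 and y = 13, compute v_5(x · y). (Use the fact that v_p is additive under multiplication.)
v_5(52) = 0

v_p(x) = 0 (factor: 4 = 5^0 · 4); v_p(y) = 0 (factor: 13 = 5^0 · 13). Additivity: v_p(xy) = v_p(x) + v_p(y) = 0 + 0 = 0. (Direct check: xy = 52 = 5^0 · (52).)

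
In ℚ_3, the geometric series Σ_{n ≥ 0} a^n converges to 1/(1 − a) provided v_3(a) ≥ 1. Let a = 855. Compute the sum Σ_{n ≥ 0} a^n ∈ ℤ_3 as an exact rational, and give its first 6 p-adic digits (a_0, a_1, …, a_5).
Σ a^n = 1/(1 − a) = -1/854;  first 6 digits = (1, 0, 2, 1, 2, 2)

v_3(a) = 2 ≥ 1, so the series converges in ℤ_3 to 1/(1 − a) = 1/(1 − 855) = -1/854. Expand this rational in ℤ_3: compute digits iteratively via d_i = x_i mod 3, x_{i+1} = (x_i − d_i)/3. The first 6 digits are (1, 0, 2, 1, 2, 2).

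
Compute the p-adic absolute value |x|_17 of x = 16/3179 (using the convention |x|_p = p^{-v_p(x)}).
|16/3179|_17 = 289

Step 1 — compute v_17(x) by factoring powers of 17 out of the numerator and denominator: v_17(16/3179) = -2. Step 2 — apply |x|_p = p^{-v_p(x)} = 17^{2} = 289.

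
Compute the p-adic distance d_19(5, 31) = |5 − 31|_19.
d_19(5, 31) = 1

Step 1 — x − y = 5 − 31 = -26. Step 2 — v_19(-26) = 0 (factor: -26 = −(19^0 · 26); the sign does not affect v_p). Step 3 — |x − y|_19 = 19^{0} = 1.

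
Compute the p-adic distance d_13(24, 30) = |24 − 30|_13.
d_13(24, 30) = 1

Step 1 — x − y = 24 − 30 = -6. Step 2 — v_13(-6) = 0 (factor: -6 = −(13^0 · 6); the sign does not affect v_p). Step 3 — |x − y|_13 = 13^{0} = 1.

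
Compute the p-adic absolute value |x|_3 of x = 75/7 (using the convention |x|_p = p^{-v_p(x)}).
|75/7|_3 = 1/3

Step 1 — compute v_3(x) by factoring powers of 3 out of the numerator and denominator: v_3(75/7) = 1. Step 2 — apply |x|_p = p^{-v_p(x)} = 3^{-1} = 1/3.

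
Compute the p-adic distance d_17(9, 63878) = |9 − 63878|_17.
d_17(9, 63878) = 1/4913

Step 1 — x − y = 9 − 63878 = -63869. Step 2 — v_17(-63869) = 3 (factor: -63869 = −(17^3 · 13); the sign does not affect v_p). Step 3 — |x − y|_17 = 17^{-3} = 1/4913.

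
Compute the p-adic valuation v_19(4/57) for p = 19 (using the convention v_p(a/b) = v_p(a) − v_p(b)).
v_19(4/57) = -1

Factor powers of 19 from the numerator and denominator of the reduced fraction: 4 = 19^0 · 4 and 57 = 19^1 · 3. Apply v_p(a/b) = v_p(a) − v_p(b): v_19(4/57) = 0 − 1 = -1.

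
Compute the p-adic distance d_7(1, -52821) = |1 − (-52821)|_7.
d_7(1, -52821) = 1/2401

Step 1 — x − y = 1 − (-52821) = 52822. Step 2 — v_7(52822) = 4 (factor: 52822 = (7^4 · 22); the sign does not affect v_p). Step 3 — |x − y|_7 = 7^{-4} = 1/2401.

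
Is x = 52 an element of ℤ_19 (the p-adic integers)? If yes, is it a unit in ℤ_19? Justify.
x ∈ ℤ_19^× (unit); v_19(x) = 0

ℤ_19 = {x ∈ ℚ_19 : v_19(x) ≥ 0} and ℤ_19^× = {x ∈ ℤ_19 : v_19(x) = 0}. Here v_19(52) = v_19(num) − v_19(den) = 0; compare against these criteria.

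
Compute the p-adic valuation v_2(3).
v_2(3) = 0

v_2(n) is the largest exponent k such that 2^k divides n. Factor out: 3 = 2^0 · 3. (Sign doesn't affect v_p.) So v_2(3) = 0.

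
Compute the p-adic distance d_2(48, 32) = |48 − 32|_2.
d_2(48, 32) = 1/16

Step 1 — x − y = 48 − 32 = 16. Step 2 — v_2(16) = 4 (factor: 16 = (2^4 · 1); the sign does not affect v_p). Step 3 — |x − y|_2 = 2^{-4} = 1/16.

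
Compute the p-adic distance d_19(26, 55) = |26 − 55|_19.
d_19(26, 55) = 1

Step 1 — x − y = 26 − 55 = -29. Step 2 — v_19(-29) = 0 (factor: -29 = −(19^0 · 29); the sign does not affect v_p). Step 3 — |x − y|_19 = 19^{0} = 1.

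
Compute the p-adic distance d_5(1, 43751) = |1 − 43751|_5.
d_5(1, 43751) = 1/3125

Step 1 — x − y = 1 − 43751 = -43750. Step 2 — v_5(-43750) = 5 (factor: -43750 = −(5^5 · 14); the sign does not affect v_p). Step 3 — |x − y|_5 = 5^{-5} = 1/3125.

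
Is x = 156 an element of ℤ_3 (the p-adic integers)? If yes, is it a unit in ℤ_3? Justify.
x ∈ ℤ_3 but not a unit; v_3(x) = 1 > 0

ℤ_3 = {x ∈ ℚ_3 : v_3(x) ≥ 0} and ℤ_3^× = {x ∈ ℤ_3 : v_3(x) = 0}. Here v_3(156) = v_3(num) − v_3(den) = 1; compare against these criteria.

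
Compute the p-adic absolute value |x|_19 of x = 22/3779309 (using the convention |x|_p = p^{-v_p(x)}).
|22/3779309|_19 = 130321

Step 1 — compute v_19(x) by factoring powers of 19 out of the numerator and denominator: v_19(22/3779309) = -4. Step 2 — apply |x|_p = p^{-v_p(x)} = 19^{4} = 130321.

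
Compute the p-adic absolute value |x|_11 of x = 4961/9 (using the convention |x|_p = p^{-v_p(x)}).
|4961/9|_11 = 1/121

Step 1 — compute v_11(x) by factoring powers of 11 out of the numerator and denominator: v_11(4961/9) = 2. Step 2 — apply |x|_p = p^{-v_p(x)} = 11^{-2} = 1/121.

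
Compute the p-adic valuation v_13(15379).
v_13(15379) = 3

v_13(n) is the largest exponent k such that 13^k divides n. Factor out: 15379 = 13^3 · 7. (Sign doesn't affect v_p.) So v_13(15379) = 3.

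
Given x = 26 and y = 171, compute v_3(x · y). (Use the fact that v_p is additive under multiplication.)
v_3(4446) = 2

v_p(x) = 0 (factor: 26 = 3^0 · 26); v_p(y) = 2 (factor: 171 = 3^2 · 19). Additivity: v_p(xy) = v_p(x) + v_p(y) = 0 + 2 = 2. (Direct check: xy = 4446 = 3^2 · (494).)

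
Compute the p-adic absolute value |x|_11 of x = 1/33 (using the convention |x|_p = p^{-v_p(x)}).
|1/33|_11 = 11

Step 1 — compute v_11(x) by factoring powers of 11 out of the numerator and denominator: v_11(1/33) = -1. Step 2 — apply |x|_p = p^{-v_p(x)} = 11^{1} = 11.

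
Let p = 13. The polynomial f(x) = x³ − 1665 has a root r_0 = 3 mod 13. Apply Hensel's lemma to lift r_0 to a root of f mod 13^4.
r_3 = 20400 (mod 28561)

Hensel: r_{i+1} = r_i − f(r_i)/f′(r_i) mod 13^{i+2}, where f′(x) = 3x². Iterate:
  r_0 = 3 (mod 13)
  r_1 = 120 (mod 169)
  r_2 = 627 (mod 2197)
  r_3 = 20400 (mod 28561)
Final: r = 20400 with f(r) ≡ 0 mod 13^4.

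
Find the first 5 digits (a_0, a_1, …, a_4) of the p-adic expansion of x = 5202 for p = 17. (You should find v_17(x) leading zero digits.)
(a_0, …, a_4) = (0, 0, 1, 1, 0)

v_17(5202) = 2, so a_0 = ... = a_1 = 0. Factor out: x = 17^2 · u with u = 18 a unit in ℤ_17. Expand u iteratively via a_{v+i} = u_i mod 17, u_{i+1} = (u_i − a_{v+i})/17:
  u_0 = 18;  a_2 = 1;  u_1 = (u_0 − 1)/17 = 1
  u_1 = 1;  a_3 = 1;  u_2 = (u_1 − 1)/17 = 0
  u_2 = 0;  a_4 = 0;  u_3 = (u_2 − 0)/17 = 0
Digits: (0, 0, 1, 1, 0).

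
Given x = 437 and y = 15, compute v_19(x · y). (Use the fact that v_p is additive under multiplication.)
v_19(6555) = 1

v_p(x) = 1 (factor: 437 = 19^1 · 23); v_p(y) = 0 (factor: 15 = 19^0 · 15). Additivity: v_p(xy) = v_p(x) + v_p(y) = 1 + 0 = 1. (Direct check: xy = 6555 = 19^1 · (345).)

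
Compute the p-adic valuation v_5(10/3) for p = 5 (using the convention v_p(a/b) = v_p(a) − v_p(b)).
v_5(10/3) = 1

Factor powers of 5 from the numerator and denominator of the reduced fraction: 10 = 5^1 · 2 and 3 = 5^0 · 3. Apply v_p(a/b) = v_p(a) − v_p(b): v_5(10/3) = 1 − 0 = 1.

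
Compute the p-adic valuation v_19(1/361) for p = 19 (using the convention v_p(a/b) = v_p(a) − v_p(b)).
v_19(1/361) = -2

Factor powers of 19 from the numerator and denominator of the reduced fraction: 1 = 19^0 · 1 and 361 = 19^2 · 1. Apply v_p(a/b) = v_p(a) − v_p(b): v_19(1/361) = 0 − 2 = -2.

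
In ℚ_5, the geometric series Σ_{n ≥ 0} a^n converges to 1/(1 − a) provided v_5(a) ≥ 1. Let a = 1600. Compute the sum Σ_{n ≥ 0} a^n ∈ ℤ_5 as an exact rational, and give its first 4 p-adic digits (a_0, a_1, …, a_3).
Σ a^n = 1/(1 − a) = -1/1599;  first 4 digits = (1, 0, 4, 2)

v_5(a) = 2 ≥ 1, so the series converges in ℤ_5 to 1/(1 − a) = 1/(1 − 1600) = -1/1599. Expand this rational in ℤ_5: compute digits iteratively via d_i = x_i mod 5, x_{i+1} = (x_i − d_i)/5. The first 4 digits are (1, 0, 4, 2).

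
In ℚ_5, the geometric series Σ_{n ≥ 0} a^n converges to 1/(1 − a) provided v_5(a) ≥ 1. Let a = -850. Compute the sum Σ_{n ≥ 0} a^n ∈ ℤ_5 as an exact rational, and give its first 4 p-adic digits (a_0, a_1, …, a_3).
Σ a^n = 1/(1 − a) = 1/851;  first 4 digits = (1, 0, 1, 3)

v_5(a) = 2 ≥ 1, so the series converges in ℤ_5 to 1/(1 − a) = 1/(1 − (-850)) = 1/851. Expand this rational in ℤ_5: compute digits iteratively via d_i = x_i mod 5, x_{i+1} = (x_i − d_i)/5. The first 4 digits are (1, 0, 1, 3).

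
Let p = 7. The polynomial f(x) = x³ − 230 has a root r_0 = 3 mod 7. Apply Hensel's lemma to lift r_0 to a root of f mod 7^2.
r_1 = 45 (mod 49)

Hensel: r_{i+1} = r_i − f(r_i)/f′(r_i) mod 7^{i+2}, where f′(x) = 3x². Iterate:
  r_0 = 3 (mod 7)
  r_1 = 45 (mod 49)
Final: r = 45 with f(r) ≡ 0 mod 7^2.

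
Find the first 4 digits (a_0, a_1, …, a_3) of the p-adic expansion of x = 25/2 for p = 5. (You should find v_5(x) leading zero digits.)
(a_0, …, a_3) = (0, 0, 3, 2)

v_5(25/2) = 2, so a_0 = ... = a_1 = 0. Factor out: x = 5^2 · u with u = 1/2 a unit in ℤ_5. Expand u iteratively via a_{v+i} = u_i mod 5, u_{i+1} = (u_i − a_{v+i})/5:
  u_0 = 1/2;  a_2 = 3;  u_1 = (u_0 − 3)/5 = -1/2
  u_1 = -1/2;  a_3 = 2;  u_2 = (u_1 − 2)/5 = -1/2
Digits: (0, 0, 3, 2).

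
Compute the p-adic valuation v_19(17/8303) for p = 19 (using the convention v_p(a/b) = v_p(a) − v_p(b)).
v_19(17/8303) = -2

Factor powers of 19 from the numerator and denominator of the reduced fraction: 17 = 19^0 · 17 and 8303 = 19^2 · 23. Apply v_p(a/b) = v_p(a) − v_p(b): v_19(17/8303) = 0 − 2 = -2.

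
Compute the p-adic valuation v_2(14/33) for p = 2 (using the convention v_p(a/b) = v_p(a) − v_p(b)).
v_2(14/33) = 1

Factor powers of 2 from the numerator and denominator of the reduced fraction: 14 = 2^1 · 7 and 33 = 2^0 · 33. Apply v_p(a/b) = v_p(a) − v_p(b): v_2(14/33) = 1 − 0 = 1.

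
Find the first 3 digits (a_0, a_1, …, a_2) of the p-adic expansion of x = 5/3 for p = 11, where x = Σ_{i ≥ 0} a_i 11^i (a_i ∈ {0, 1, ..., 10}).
(a_0, …, a_2) = (9, 3, 7)

v_11(5/3) = 0 (numerator and denominator both coprime to 11), so x ∈ ℤ_11^×. Compute digits iteratively via a_i = x_i mod 11, x_{i+1} = (x_i − a_i)/11, with x_0 = x:
  x_0 = 5/3;  a_0 = 9;  x_1 = (x_0 − 9)/11 = -2/3
  x_1 = -2/3;  a_1 = 3;  x_2 = (x_1 − 3)/11 = -1/3
  x_2 = -1/3;  a_2 = 7;  x_3 = (x_2 − 7)/11 = -2/3
Digits: (9, 3, 7).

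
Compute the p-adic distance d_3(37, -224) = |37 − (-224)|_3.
d_3(37, -224) = 1/9

Step 1 — x − y = 37 − (-224) = 261. Step 2 — v_3(261) = 2 (factor: 261 = (3^2 · 29); the sign does not affect v_p). Step 3 — |x − y|_3 = 3^{-2} = 1/9.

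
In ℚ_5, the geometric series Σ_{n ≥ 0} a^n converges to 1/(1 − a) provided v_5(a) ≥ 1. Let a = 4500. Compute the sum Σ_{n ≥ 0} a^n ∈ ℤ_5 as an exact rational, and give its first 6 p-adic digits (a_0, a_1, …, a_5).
Σ a^n = 1/(1 − a) = -1/4499;  first 6 digits = (1, 0, 0, 1, 2, 1)

v_5(a) = 3 ≥ 1, so the series converges in ℤ_5 to 1/(1 − a) = 1/(1 − 4500) = -1/4499. Expand this rational in ℤ_5: compute digits iteratively via d_i = x_i mod 5, x_{i+1} = (x_i − d_i)/5. The first 6 digits are (1, 0, 0, 1, 2, 1).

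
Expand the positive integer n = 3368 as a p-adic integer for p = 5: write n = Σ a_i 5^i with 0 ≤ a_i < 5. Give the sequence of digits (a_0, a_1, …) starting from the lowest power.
(a_0, a_1, …) = (3, 3, 4, 1, 0, 1)

Repeated division by 5 gives the digits low-to-high: 3368 = 3 + 3·5^1 + 4·5^2 + 1·5^3 + 1·5^5. Digit sequence: (3, 3, 4, 1, 0, 1).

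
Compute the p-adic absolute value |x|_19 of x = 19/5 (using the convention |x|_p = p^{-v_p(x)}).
|19/5|_19 = 1/19

Step 1 — compute v_19(x) by factoring powers of 19 out of the numerator and denominator: v_19(19/5) = 1. Step 2 — apply |x|_p = p^{-v_p(x)} = 19^{-1} = 1/19.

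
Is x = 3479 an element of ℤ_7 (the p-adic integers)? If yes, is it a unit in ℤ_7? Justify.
x ∈ ℤ_7 but not a unit; v_7(x) = 2 > 0

ℤ_7 = {x ∈ ℚ_7 : v_7(x) ≥ 0} and ℤ_7^× = {x ∈ ℤ_7 : v_7(x) = 0}. Here v_7(3479) = v_7(num) − v_7(den) = 2; compare against these criteria.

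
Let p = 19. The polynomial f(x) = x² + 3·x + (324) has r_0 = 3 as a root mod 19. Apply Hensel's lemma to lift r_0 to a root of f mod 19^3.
r_2 = 2853 (mod 6859)

Hensel: r_{i+1} = r_i − f(r_i)·(f′(r_i))^{-1} mod 19^{i+2}, f′(x) = 2x + 3. Iterate:
  r_0 = 3 (mod 19)
  r_1 = 326 (mod 361)
  r_2 = 2853 (mod 6859)
Final: r = 2853 satisfies f(r) ≡ 0 mod 19^3.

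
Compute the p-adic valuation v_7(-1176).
v_7(-1176) = 2

v_7(n) is the largest exponent k such that 7^k divides n. Factor out: -1176 = -7^2 · 24. (Sign doesn't affect v_p.) So v_7(-1176) = 2.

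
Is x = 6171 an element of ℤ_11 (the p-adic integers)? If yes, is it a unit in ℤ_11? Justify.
x ∈ ℤ_11 but not a unit; v_11(x) = 2 > 0

ℤ_11 = {x ∈ ℚ_11 : v_11(x) ≥ 0} and ℤ_11^× = {x ∈ ℤ_11 : v_11(x) = 0}. Here v_11(6171) = v_11(num) − v_11(den) = 2; compare against these criteria.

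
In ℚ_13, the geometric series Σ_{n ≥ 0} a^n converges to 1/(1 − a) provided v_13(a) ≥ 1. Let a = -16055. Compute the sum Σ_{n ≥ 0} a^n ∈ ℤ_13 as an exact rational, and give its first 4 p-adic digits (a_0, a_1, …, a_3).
Σ a^n = 1/(1 − a) = 1/16056;  first 4 digits = (1, 0, 9, 5)

v_13(a) = 2 ≥ 1, so the series converges in ℤ_13 to 1/(1 − a) = 1/(1 − (-16055)) = 1/16056. Expand this rational in ℤ_13: compute digits iteratively via d_i = x_i mod 13, x_{i+1} = (x_i − d_i)/13. The first 4 digits are (1, 0, 9, 5).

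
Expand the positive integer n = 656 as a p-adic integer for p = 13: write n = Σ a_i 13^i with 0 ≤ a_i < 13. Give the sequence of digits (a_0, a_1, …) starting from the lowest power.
(a_0, a_1, …) = (6, 11, 3)

Repeated division by 13 gives the digits low-to-high: 656 = 6 + 11·13^1 + 3·13^2. Digit sequence: (6, 11, 3).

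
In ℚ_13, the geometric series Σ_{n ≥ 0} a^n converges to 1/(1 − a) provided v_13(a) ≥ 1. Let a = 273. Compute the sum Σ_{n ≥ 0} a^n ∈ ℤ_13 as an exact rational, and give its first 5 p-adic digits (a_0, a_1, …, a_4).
Σ a^n = 1/(1 − a) = -1/272;  first 5 digits = (1, 8, 0, 0, 1)

v_13(a) = 1 ≥ 1, so the series converges in ℤ_13 to 1/(1 − a) = 1/(1 − 273) = -1/272. Expand this rational in ℤ_13: compute digits iteratively via d_i = x_i mod 13, x_{i+1} = (x_i − d_i)/13. The first 5 digits are (1, 8, 0, 0, 1).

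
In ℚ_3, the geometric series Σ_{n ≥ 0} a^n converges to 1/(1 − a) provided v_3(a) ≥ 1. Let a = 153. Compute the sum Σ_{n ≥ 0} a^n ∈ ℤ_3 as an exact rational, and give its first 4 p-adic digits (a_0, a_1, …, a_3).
Σ a^n = 1/(1 − a) = -1/152;  first 4 digits = (1, 0, 2, 2)

v_3(a) = 2 ≥ 1, so the series converges in ℤ_3 to 1/(1 − a) = 1/(1 − 153) = -1/152. Expand this rational in ℤ_3: compute digits iteratively via d_i = x_i mod 3, x_{i+1} = (x_i − d_i)/3. The first 4 digits are (1, 0, 2, 2).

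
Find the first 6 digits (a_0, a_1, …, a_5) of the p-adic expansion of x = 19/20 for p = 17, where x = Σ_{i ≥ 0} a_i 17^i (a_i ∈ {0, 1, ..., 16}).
(a_0, …, a_5) = (12, 7, 14, 0, 11, 7)

v_17(19/20) = 0 (numerator and denominator both coprime to 17), so x ∈ ℤ_17^×. Compute digits iteratively via a_i = x_i mod 17, x_{i+1} = (x_i − a_i)/17, with x_0 = x:
  x_0 = 19/20;  a_0 = 12;  x_1 = (x_0 − 12)/17 = -13/20
  x_1 = -13/20;  a_1 = 7;  x_2 = (x_1 − 7)/17 = -9/20
  x_2 = -9/20;  a_2 = 14;  x_3 = (x_2 − 14)/17 = -17/20
  x_3 = -17/20;  a_3 = 0;  x_4 = (x_3 − 0)/17 = -1/20
  x_4 = -1/20;  a_4 = 11;  x_5 = (x_4 − 11)/17 = -13/20
  x_5 = -13/20;  a_5 = 7;  x_6 = (x_5 − 7)/17 = -9/20
Digits: (12, 7, 14, 0, 11, 7).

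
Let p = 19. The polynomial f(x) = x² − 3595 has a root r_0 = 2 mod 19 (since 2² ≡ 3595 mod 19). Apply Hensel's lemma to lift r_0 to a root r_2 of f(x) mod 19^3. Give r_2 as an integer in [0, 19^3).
r_2 = 2073 (mod 6859)

Hensel's recurrence: r_{i+1} = r_i − f(r_i)·(f′(r_i))^{-1} mod 19^{i+2}, with f′(x) = 2x. Iterate:
  r_0 = 2 (mod 19)
  r_1 = 268 (mod 361)
  r_2 = 2073 (mod 6859)
Final: r_2 = 2073, and one checks f(r_2) ≡ 0 mod 19^3.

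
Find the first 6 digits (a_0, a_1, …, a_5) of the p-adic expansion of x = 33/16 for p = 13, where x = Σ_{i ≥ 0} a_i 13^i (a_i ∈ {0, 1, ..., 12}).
(a_0, …, a_5) = (11, 5, 2, 12, 8, 5)

v_13(33/16) = 0 (numerator and denominator both coprime to 13), so x ∈ ℤ_13^×. Compute digits iteratively via a_i = x_i mod 13, x_{i+1} = (x_i − a_i)/13, with x_0 = x:
  x_0 = 33/16;  a_0 = 11;  x_1 = (x_0 − 11)/13 = -11/16
  x_1 = -11/16;  a_1 = 5;  x_2 = (x_1 − 5)/13 = -7/16
  x_2 = -7/16;  a_2 = 2;  x_3 = (x_2 − 2)/13 = -3/16
  x_3 = -3/16;  a_3 = 12;  x_4 = (x_3 − 12)/13 = -15/16
  x_4 = -15/16;  a_4 = 8;  x_5 = (x_4 − 8)/13 = -11/16
  x_5 = -11/16;  a_5 = 5;  x_6 = (x_5 − 5)/13 = -7/16
Digits: (11, 5, 2, 12, 8, 5).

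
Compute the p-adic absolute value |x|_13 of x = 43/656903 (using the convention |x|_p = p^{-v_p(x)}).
|43/656903|_13 = 28561

Step 1 — compute v_13(x) by factoring powers of 13 out of the numerator and denominator: v_13(43/656903) = -4. Step 2 — apply |x|_p = p^{-v_p(x)} = 13^{4} = 28561.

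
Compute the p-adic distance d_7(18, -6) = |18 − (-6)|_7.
d_7(18, -6) = 1

Step 1 — x − y = 18 − (-6) = 24. Step 2 — v_7(24) = 0 (factor: 24 = (7^0 · 24); the sign does not affect v_p). Step 3 — |x − y|_7 = 7^{0} = 1.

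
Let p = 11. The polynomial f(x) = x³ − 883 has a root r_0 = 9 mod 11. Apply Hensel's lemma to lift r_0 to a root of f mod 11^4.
r_3 = 42 (mod 14641)

Hensel: r_{i+1} = r_i − f(r_i)/f′(r_i) mod 11^{i+2}, where f′(x) = 3x². Iterate:
  r_0 = 9 (mod 11)
  r_1 = 42 (mod 121)
  r_2 = 42 (mod 1331)
  r_3 = 42 (mod 14641)
Final: r = 42 with f(r) ≡ 0 mod 11^4.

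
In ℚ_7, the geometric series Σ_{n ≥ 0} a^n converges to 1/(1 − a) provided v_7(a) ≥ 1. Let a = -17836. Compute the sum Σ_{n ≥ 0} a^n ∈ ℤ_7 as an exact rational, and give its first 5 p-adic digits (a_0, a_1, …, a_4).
Σ a^n = 1/(1 − a) = 1/17837;  first 5 digits = (1, 0, 0, 4, 6)

v_7(a) = 3 ≥ 1, so the series converges in ℤ_7 to 1/(1 − a) = 1/(1 − (-17836)) = 1/17837. Expand this rational in ℤ_7: compute digits iteratively via d_i = x_i mod 7, x_{i+1} = (x_i − d_i)/7. The first 5 digits are (1, 0, 0, 4, 6).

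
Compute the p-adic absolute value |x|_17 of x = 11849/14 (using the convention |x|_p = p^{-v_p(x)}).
|11849/14|_17 = 1/289

Step 1 — compute v_17(x) by factoring powers of 17 out of the numerator and denominator: v_17(11849/14) = 2. Step 2 — apply |x|_p = p^{-v_p(x)} = 17^{-2} = 1/289.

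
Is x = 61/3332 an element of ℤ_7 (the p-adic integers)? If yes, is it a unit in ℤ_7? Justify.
x ∉ ℤ_7 (v_7(x) = -2 < 0)

ℤ_7 = {x ∈ ℚ_7 : v_7(x) ≥ 0} and ℤ_7^× = {x ∈ ℤ_7 : v_7(x) = 0}. Here v_7(61/3332) = v_7(num) − v_7(den) = -2; compare against these criteria.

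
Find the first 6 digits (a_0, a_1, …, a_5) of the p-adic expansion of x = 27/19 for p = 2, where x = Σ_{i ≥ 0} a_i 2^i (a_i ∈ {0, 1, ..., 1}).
(a_0, …, a_5) = (1, 0, 0, 1, 1, 0)

v_2(27/19) = 0 (numerator and denominator both coprime to 2), so x ∈ ℤ_2^×. Compute digits iteratively via a_i = x_i mod 2, x_{i+1} = (x_i − a_i)/2, with x_0 = x:
  x_0 = 27/19;  a_0 = 1;  x_1 = (x_0 − 1)/2 = 4/19
  x_1 = 4/19;  a_1 = 0;  x_2 = (x_1 − 0)/2 = 2/19
  x_2 = 2/19;  a_2 = 0;  x_3 = (x_2 − 0)/2 = 1/19
  x_3 = 1/19;  a_3 = 1;  x_4 = (x_3 − 1)/2 = -9/19
  x_4 = -9/19;  a_4 = 1;  x_5 = (x_4 − 1)/2 = -14/19
  x_5 = -14/19;  a_5 = 0;  x_6 = (x_5 − 0)/2 = -7/19
Digits: (1, 0, 0, 1, 1, 0).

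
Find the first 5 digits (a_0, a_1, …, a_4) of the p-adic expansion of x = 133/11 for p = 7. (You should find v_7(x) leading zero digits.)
(a_0, …, a_4) = (0, 3, 3, 4, 0)

v_7(133/11) = 1, so a_0 = ... = a_0 = 0. Factor out: x = 7^1 · u with u = 19/11 a unit in ℤ_7. Expand u iteratively via a_{v+i} = u_i mod 7, u_{i+1} = (u_i − a_{v+i})/7:
  u_0 = 19/11;  a_1 = 3;  u_1 = (u_0 − 3)/7 = -2/11
  u_1 = -2/11;  a_2 = 3;  u_2 = (u_1 − 3)/7 = -5/11
  u_2 = -5/11;  a_3 = 4;  u_3 = (u_2 − 4)/7 = -7/11
  u_3 = -7/11;  a_4 = 0;  u_4 = (u_3 − 0)/7 = -1/11
Digits: (0, 3, 3, 4, 0).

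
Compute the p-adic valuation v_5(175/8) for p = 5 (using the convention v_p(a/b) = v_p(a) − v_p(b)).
v_5(175/8) = 2

Factor powers of 5 from the numerator and denominator of the reduced fraction: 175 = 5^2 · 7 and 8 = 5^0 · 8. Apply v_p(a/b) = v_p(a) − v_p(b): v_5(175/8) = 2 − 0 = 2.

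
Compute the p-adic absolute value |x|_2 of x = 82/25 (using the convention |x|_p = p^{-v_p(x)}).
|82/25|_2 = 1/2

Step 1 — compute v_2(x) by factoring powers of 2 out of the numerator and denominator: v_2(82/25) = 1. Step 2 — apply |x|_p = p^{-v_p(x)} = 2^{-1} = 1/2.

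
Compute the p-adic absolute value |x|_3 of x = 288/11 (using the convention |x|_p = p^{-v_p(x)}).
|288/11|_3 = 1/9

Step 1 — compute v_3(x) by factoring powers of 3 out of the numerator and denominator: v_3(288/11) = 2. Step 2 — apply |x|_p = p^{-v_p(x)} = 3^{-2} = 1/9.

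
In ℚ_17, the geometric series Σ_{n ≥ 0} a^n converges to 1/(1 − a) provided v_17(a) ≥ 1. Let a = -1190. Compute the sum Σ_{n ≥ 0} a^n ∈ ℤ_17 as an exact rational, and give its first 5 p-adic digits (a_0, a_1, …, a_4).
Σ a^n = 1/(1 − a) = 1/1191;  first 5 digits = (1, 15, 16, 7, 1)

v_17(a) = 1 ≥ 1, so the series converges in ℤ_17 to 1/(1 − a) = 1/(1 − (-1190)) = 1/1191. Expand this rational in ℤ_17: compute digits iteratively via d_i = x_i mod 17, x_{i+1} = (x_i − d_i)/17. The first 5 digits are (1, 15, 16, 7, 1).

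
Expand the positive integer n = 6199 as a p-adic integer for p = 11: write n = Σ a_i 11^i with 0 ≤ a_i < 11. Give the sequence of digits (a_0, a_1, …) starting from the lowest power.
(a_0, a_1, …) = (6, 2, 7, 4)

Repeated division by 11 gives the digits low-to-high: 6199 = 6 + 2·11^1 + 7·11^2 + 4·11^3. Digit sequence: (6, 2, 7, 4).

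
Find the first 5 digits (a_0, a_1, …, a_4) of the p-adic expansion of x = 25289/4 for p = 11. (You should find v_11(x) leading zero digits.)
(a_0, …, a_4) = (0, 0, 0, 2, 3)

v_11(25289/4) = 3, so a_0 = ... = a_2 = 0. Factor out: x = 11^3 · u with u = 19/4 a unit in ℤ_11. Expand u iteratively via a_{v+i} = u_i mod 11, u_{i+1} = (u_i − a_{v+i})/11:
  u_0 = 19/4;  a_3 = 2;  u_1 = (u_0 − 2)/11 = 1/4
  u_1 = 1/4;  a_4 = 3;  u_2 = (u_1 − 3)/11 = -1/4
Digits: (0, 0, 0, 2, 3).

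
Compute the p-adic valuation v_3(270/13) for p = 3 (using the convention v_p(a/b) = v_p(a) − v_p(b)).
v_3(270/13) = 3

Factor powers of 3 from the numerator and denominator of the reduced fraction: 270 = 3^3 · 10 and 13 = 3^0 · 13. Apply v_p(a/b) = v_p(a) − v_p(b): v_3(270/13) = 3 − 0 = 3.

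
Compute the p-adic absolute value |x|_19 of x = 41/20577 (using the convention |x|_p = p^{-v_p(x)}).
|41/20577|_19 = 6859

Step 1 — compute v_19(x) by factoring powers of 19 out of the numerator and denominator: v_19(41/20577) = -3. Step 2 — apply |x|_p = p^{-v_p(x)} = 19^{3} = 6859.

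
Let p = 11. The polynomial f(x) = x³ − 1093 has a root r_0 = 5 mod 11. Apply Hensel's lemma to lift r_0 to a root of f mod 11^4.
r_3 = 10169 (mod 14641)

Hensel: r_{i+1} = r_i − f(r_i)/f′(r_i) mod 11^{i+2}, where f′(x) = 3x². Iterate:
  r_0 = 5 (mod 11)
  r_1 = 5 (mod 121)
  r_2 = 852 (mod 1331)
  r_3 = 10169 (mod 14641)
Final: r = 10169 with f(r) ≡ 0 mod 11^4.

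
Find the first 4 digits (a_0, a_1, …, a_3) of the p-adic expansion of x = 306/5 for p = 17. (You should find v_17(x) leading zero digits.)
(a_0, …, a_3) = (0, 7, 10, 13)

v_17(306/5) = 1, so a_0 = ... = a_0 = 0. Factor out: x = 17^1 · u with u = 18/5 a unit in ℤ_17. Expand u iteratively via a_{v+i} = u_i mod 17, u_{i+1} = (u_i − a_{v+i})/17:
  u_0 = 18/5;  a_1 = 7;  u_1 = (u_0 − 7)/17 = -1/5
  u_1 = -1/5;  a_2 = 10;  u_2 = (u_1 − 10)/17 = -3/5
  u_2 = -3/5;  a_3 = 13;  u_3 = (u_2 − 13)/17 = -4/5
Digits: (0, 7, 10, 13).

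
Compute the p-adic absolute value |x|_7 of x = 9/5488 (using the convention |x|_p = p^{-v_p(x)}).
|9/5488|_7 = 343

Step 1 — compute v_7(x) by factoring powers of 7 out of the numerator and denominator: v_7(9/5488) = -3. Step 2 — apply |x|_p = p^{-v_p(x)} = 7^{3} = 343.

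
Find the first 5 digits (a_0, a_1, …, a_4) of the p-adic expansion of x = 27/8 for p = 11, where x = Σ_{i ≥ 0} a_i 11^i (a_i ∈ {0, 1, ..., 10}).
(a_0, …, a_4) = (2, 7, 9, 6, 9)

v_11(27/8) = 0 (numerator and denominator both coprime to 11), so x ∈ ℤ_11^×. Compute digits iteratively via a_i = x_i mod 11, x_{i+1} = (x_i − a_i)/11, with x_0 = x:
  x_0 = 27/8;  a_0 = 2;  x_1 = (x_0 − 2)/11 = 1/8
  x_1 = 1/8;  a_1 = 7;  x_2 = (x_1 − 7)/11 = -5/8
  x_2 = -5/8;  a_2 = 9;  x_3 = (x_2 − 9)/11 = -7/8
  x_3 = -7/8;  a_3 = 6;  x_4 = (x_3 − 6)/11 = -5/8
  x_4 = -5/8;  a_4 = 9;  x_5 = (x_4 − 9)/11 = -7/8
Digits: (2, 7, 9, 6, 9).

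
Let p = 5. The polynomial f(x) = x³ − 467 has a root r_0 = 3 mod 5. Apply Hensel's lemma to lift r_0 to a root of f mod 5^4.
r_3 = 298 (mod 625)

Hensel: r_{i+1} = r_i − f(r_i)/f′(r_i) mod 5^{i+2}, where f′(x) = 3x². Iterate:
  r_0 = 3 (mod 5)
  r_1 = 23 (mod 25)
  r_2 = 48 (mod 125)
  r_3 = 298 (mod 625)
Final: r = 298 with f(r) ≡ 0 mod 5^4.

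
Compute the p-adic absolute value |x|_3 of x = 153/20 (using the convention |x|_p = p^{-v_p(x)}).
|153/20|_3 = 1/9

Step 1 — compute v_3(x) by factoring powers of 3 out of the numerator and denominator: v_3(153/20) = 2. Step 2 — apply |x|_p = p^{-v_p(x)} = 3^{-2} = 1/9.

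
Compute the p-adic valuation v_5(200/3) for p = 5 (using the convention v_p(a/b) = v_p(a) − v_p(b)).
v_5(200/3) = 2

Factor powers of 5 from the numerator and denominator of the reduced fraction: 200 = 5^2 · 8 and 3 = 5^0 · 3. Apply v_p(a/b) = v_p(a) − v_p(b): v_5(200/3) = 2 − 0 = 2.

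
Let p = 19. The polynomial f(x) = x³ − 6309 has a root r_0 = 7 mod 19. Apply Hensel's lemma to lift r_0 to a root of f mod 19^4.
r_3 = 123070 (mod 130321)

Hensel: r_{i+1} = r_i − f(r_i)/f′(r_i) mod 19^{i+2}, where f′(x) = 3x². Iterate:
  r_0 = 7 (mod 19)
  r_1 = 330 (mod 361)
  r_2 = 6467 (mod 6859)
  r_3 = 123070 (mod 130321)
Final: r = 123070 with f(r) ≡ 0 mod 19^4.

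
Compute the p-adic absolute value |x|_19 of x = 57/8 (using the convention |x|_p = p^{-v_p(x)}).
|57/8|_19 = 1/19

Step 1 — compute v_19(x) by factoring powers of 19 out of the numerator and denominator: v_19(57/8) = 1. Step 2 — apply |x|_p = p^{-v_p(x)} = 19^{-1} = 1/19.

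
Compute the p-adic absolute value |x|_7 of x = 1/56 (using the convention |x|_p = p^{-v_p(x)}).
|1/56|_7 = 7

Step 1 — compute v_7(x) by factoring powers of 7 out of the numerator and denominator: v_7(1/56) = -1. Step 2 — apply |x|_p = p^{-v_p(x)} = 7^{1} = 7.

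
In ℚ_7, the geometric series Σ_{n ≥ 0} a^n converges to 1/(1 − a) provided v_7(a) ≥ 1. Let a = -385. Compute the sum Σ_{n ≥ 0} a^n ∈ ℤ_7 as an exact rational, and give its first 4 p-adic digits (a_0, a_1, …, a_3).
Σ a^n = 1/(1 − a) = 1/386;  first 4 digits = (1, 1, 0, 5)

v_7(a) = 1 ≥ 1, so the series converges in ℤ_7 to 1/(1 − a) = 1/(1 − (-385)) = 1/386. Expand this rational in ℤ_7: compute digits iteratively via d_i = x_i mod 7, x_{i+1} = (x_i − d_i)/7. The first 4 digits are (1, 1, 0, 5).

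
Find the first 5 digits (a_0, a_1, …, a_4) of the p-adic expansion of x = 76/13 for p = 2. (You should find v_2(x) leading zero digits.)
(a_0, …, a_4) = (0, 0, 1, 1, 1)

v_2(76/13) = 2, so a_0 = ... = a_1 = 0. Factor out: x = 2^2 · u with u = 19/13 a unit in ℤ_2. Expand u iteratively via a_{v+i} = u_i mod 2, u_{i+1} = (u_i − a_{v+i})/2:
  u_0 = 19/13;  a_2 = 1;  u_1 = (u_0 − 1)/2 = 3/13
  u_1 = 3/13;  a_3 = 1;  u_2 = (u_1 − 1)/2 = -5/13
  u_2 = -5/13;  a_4 = 1;  u_3 = (u_2 − 1)/2 = -9/13
Digits: (0, 0, 1, 1, 1).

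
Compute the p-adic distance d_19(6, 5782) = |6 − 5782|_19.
d_19(6, 5782) = 1/361

Step 1 — x − y = 6 − 5782 = -5776. Step 2 — v_19(-5776) = 2 (factor: -5776 = −(19^2 · 16); the sign does not affect v_p). Step 3 — |x − y|_19 = 19^{-2} = 1/361.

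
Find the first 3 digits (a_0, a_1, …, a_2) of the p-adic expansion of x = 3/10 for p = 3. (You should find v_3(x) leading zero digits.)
(a_0, …, a_2) = (0, 1, 0)

v_3(3/10) = 1, so a_0 = ... = a_0 = 0. Factor out: x = 3^1 · u with u = 1/10 a unit in ℤ_3. Expand u iteratively via a_{v+i} = u_i mod 3, u_{i+1} = (u_i − a_{v+i})/3:
  u_0 = 1/10;  a_1 = 1;  u_1 = (u_0 − 1)/3 = -3/10
  u_1 = -3/10;  a_2 = 0;  u_2 = (u_1 − 0)/3 = -1/10
Digits: (0, 1, 0).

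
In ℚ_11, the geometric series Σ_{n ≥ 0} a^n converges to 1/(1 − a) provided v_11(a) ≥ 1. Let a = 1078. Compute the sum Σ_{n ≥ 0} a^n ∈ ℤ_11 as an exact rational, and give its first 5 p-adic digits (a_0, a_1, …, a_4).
Σ a^n = 1/(1 − a) = -1/1077;  first 5 digits = (1, 10, 9, 3, 8)

v_11(a) = 1 ≥ 1, so the series converges in ℤ_11 to 1/(1 − a) = 1/(1 − 1078) = -1/1077. Expand this rational in ℤ_11: compute digits iteratively via d_i = x_i mod 11, x_{i+1} = (x_i − d_i)/11. The first 5 digits are (1, 10, 9, 3, 8).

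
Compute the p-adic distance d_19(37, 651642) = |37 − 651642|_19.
d_19(37, 651642) = 1/130321

Step 1 — x − y = 37 − 651642 = -651605. Step 2 — v_19(-651605) = 4 (factor: -651605 = −(19^4 · 5); the sign does not affect v_p). Step 3 — |x − y|_19 = 19^{-4} = 1/130321.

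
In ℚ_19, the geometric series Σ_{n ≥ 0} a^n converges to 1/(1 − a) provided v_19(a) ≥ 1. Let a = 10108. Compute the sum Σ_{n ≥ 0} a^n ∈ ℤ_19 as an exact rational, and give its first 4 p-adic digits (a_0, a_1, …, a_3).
Σ a^n = 1/(1 − a) = -1/10107;  first 4 digits = (1, 0, 9, 1)

v_19(a) = 2 ≥ 1, so the series converges in ℤ_19 to 1/(1 − a) = 1/(1 − 10108) = -1/10107. Expand this rational in ℤ_19: compute digits iteratively via d_i = x_i mod 19, x_{i+1} = (x_i − d_i)/19. The first 4 digits are (1, 0, 9, 1).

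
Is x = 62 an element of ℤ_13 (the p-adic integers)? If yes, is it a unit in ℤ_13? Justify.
x ∈ ℤ_13^× (unit); v_13(x) = 0

ℤ_13 = {x ∈ ℚ_13 : v_13(x) ≥ 0} and ℤ_13^× = {x ∈ ℤ_13 : v_13(x) = 0}. Here v_13(62) = v_13(num) − v_13(den) = 0; compare against these criteria.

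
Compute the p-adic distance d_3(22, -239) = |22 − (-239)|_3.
d_3(22, -239) = 1/9

Step 1 — x − y = 22 − (-239) = 261. Step 2 — v_3(261) = 2 (factor: 261 = (3^2 · 29); the sign does not affect v_p). Step 3 — |x − y|_3 = 3^{-2} = 1/9.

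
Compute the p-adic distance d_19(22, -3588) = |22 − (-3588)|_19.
d_19(22, -3588) = 1/361

Step 1 — x − y = 22 − (-3588) = 3610. Step 2 — v_19(3610) = 2 (factor: 3610 = (19^2 · 10); the sign does not affect v_p). Step 3 — |x − y|_19 = 19^{-2} = 1/361.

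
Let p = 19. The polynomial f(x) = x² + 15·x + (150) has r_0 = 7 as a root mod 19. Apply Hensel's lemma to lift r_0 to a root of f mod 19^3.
r_2 = 1204 (mod 6859)

Hensel: r_{i+1} = r_i − f(r_i)·(f′(r_i))^{-1} mod 19^{i+2}, f′(x) = 2x + 15. Iterate:
  r_0 = 7 (mod 19)
  r_1 = 121 (mod 361)
  r_2 = 1204 (mod 6859)
Final: r = 1204 satisfies f(r) ≡ 0 mod 19^3.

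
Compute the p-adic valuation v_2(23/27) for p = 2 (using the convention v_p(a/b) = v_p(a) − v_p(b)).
v_2(23/27) = 0

Factor powers of 2 from the numerator and denominator of the reduced fraction: 23 = 2^0 · 23 and 27 = 2^0 · 27. Apply v_p(a/b) = v_p(a) − v_p(b): v_2(23/27) = 0 − 0 = 0.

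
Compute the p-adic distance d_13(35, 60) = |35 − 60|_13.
d_13(35, 60) = 1

Step 1 — x − y = 35 − 60 = -25. Step 2 — v_13(-25) = 0 (factor: -25 = −(13^0 · 25); the sign does not affect v_p). Step 3 — |x − y|_13 = 13^{0} = 1.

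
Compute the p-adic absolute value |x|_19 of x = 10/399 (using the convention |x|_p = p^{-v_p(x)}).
|10/399|_19 = 19

Step 1 — compute v_19(x) by factoring powers of 19 out of the numerator and denominator: v_19(10/399) = -1. Step 2 — apply |x|_p = p^{-v_p(x)} = 19^{1} = 19.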